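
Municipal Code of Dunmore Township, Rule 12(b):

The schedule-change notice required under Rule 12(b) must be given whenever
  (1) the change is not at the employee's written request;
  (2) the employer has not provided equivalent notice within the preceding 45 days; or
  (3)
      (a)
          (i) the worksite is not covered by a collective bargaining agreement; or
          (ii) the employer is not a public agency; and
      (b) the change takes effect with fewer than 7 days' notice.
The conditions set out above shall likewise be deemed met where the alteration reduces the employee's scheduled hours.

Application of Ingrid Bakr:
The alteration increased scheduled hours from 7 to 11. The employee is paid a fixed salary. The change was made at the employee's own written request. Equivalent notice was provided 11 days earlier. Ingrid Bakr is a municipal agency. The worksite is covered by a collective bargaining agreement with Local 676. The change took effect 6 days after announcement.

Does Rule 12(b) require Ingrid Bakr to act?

No — not required.

(1) not employee-requested — not satisfied.
(2) no recent notice — fails.
(i) no CBA — not satisfied.
(ii) not (public agency) — not satisfied.
(a) = F OR F = false.
(b) < 7 days' notice — satisfied.
(3): F AND T → false.
So Overall is not satisfied (F OR F OR F).
Exception (hours reduced) — not satisfied.
Result: main false OR exception false → false.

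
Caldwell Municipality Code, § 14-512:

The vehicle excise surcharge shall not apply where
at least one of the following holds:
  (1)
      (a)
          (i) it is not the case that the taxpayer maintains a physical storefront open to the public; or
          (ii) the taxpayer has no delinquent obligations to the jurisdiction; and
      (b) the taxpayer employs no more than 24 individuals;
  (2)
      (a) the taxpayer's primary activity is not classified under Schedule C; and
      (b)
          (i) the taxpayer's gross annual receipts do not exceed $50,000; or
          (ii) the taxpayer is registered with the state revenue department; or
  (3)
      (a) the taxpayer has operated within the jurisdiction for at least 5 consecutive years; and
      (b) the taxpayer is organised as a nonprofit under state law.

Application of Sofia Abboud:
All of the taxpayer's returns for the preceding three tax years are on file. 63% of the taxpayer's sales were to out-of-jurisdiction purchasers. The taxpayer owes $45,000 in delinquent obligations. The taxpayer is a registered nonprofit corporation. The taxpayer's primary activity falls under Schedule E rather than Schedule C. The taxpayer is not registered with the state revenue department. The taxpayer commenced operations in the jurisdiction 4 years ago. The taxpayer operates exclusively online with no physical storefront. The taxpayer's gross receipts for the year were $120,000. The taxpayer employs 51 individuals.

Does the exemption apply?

(i) not (has storefront) — satisfied.
(ii) no delinquency — not satisfied.
(a): T OR F → true.
(b) ≤ 24 employees — fails.
(1) = T AND F = false.
(a) not (Schedule C activity) — holds.
(i) receipts ≤ $50,000 — not met.
(ii) state-registered — not met.
(b): F OR F → false.
(2) = T AND F = false.
(a) ≥ 5 yrs in jurisdiction — not satisfied.
(b) nonprofit — holds.
(3): F AND T → false.
Overall: F OR F OR F → false.

No — not exempt.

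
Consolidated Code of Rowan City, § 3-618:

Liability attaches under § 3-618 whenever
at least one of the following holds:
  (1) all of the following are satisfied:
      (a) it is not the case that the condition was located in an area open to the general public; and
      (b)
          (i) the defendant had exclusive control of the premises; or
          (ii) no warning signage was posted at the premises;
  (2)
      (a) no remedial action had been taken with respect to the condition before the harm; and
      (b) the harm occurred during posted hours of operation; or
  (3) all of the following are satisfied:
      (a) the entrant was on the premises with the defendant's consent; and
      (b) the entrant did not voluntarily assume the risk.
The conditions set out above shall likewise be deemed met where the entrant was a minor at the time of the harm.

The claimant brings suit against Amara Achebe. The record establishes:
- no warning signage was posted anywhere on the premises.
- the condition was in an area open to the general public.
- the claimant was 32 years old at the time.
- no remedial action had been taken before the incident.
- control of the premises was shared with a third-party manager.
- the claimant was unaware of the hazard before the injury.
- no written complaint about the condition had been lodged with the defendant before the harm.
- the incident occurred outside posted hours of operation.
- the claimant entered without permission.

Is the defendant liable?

No — not liable.

(a) not (public area) — not met.
(i) exclusive control — not satisfied.
(ii) no signage posted — satisfied.
(b) = F OR T = true.
So (1) is not satisfied (F AND T).
(a) no remedial action — satisfied.
(b) during posted hours — not satisfied.
So (2) is not satisfied (T AND F).
(a) consent to enter — fails.
(b) no assumed risk — satisfied.
So (3) is not satisfied (F AND T).
Overall: F OR F OR F → false.
Exception (entrant a minor) — not satisfied.
Result: main false OR exception false → false.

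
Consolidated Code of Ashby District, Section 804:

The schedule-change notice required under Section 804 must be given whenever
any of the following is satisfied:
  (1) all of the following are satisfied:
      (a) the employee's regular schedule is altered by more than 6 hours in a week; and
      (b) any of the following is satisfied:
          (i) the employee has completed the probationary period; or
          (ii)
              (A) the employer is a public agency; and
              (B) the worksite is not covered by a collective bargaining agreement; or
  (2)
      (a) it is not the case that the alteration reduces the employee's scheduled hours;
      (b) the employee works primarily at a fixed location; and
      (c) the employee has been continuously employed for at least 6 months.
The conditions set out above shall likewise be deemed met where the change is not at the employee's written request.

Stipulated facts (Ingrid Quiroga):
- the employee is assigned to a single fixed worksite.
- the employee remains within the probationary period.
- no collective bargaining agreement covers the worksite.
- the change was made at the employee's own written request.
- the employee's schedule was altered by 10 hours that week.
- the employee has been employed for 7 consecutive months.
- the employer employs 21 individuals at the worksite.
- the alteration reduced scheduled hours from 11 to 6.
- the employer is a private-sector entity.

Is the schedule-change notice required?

No — not required.

(a) schedule shift > 6h — holds.
(i) past probation — fails.
(A) public agency — not satisfied.
(B) no CBA — met.
(ii) = F AND T = false.
(b): F OR F → false.
(1): T AND F → false.
(a) not (hours reduced) — fails.
(b) fixed location — holds.
(c) tenure ≥ 6 mo. — satisfied.
So (2) is not satisfied (F AND T AND T).
So Overall is not satisfied (F OR F).
Exception (not employee-requested) — not satisfied.
Result: main false OR exception false → false.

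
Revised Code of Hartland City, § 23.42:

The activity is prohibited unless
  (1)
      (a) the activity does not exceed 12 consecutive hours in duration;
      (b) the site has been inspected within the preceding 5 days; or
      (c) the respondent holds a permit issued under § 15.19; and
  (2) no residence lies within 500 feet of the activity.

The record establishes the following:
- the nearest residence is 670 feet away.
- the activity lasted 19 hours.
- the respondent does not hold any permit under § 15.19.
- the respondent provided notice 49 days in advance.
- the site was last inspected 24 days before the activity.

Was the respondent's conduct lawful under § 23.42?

No — unlawful.

(a) ≤ 12 hrs duration — not satisfied.
(b) site inspected — not met.
(c) holds permit — fails.
So (1) is not satisfied (F OR F OR F).
(2) no residence in 500 ft — met.
Overall = F AND T = false.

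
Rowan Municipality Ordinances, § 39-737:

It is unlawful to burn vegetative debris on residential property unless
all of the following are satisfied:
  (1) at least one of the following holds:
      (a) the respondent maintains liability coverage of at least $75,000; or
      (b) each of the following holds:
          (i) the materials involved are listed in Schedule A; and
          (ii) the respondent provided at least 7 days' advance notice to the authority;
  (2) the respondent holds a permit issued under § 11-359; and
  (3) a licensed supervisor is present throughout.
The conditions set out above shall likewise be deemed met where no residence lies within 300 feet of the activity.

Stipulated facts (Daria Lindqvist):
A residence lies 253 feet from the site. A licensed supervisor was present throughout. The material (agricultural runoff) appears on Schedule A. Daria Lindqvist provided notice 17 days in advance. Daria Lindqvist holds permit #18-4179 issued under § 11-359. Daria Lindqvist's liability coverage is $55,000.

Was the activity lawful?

(a) coverage ≥ $75,000 — fails.
(i) Schedule A material — satisfied.
(ii) ≥7 days' notice — satisfied.
So (b) is satisfied (T AND T).
So (1) is satisfied (F OR T).
(2) holds permit — holds.
(3) supervisor present — met.
Overall: T AND T AND T → true.
Exception (no residence in 300 ft) — not satisfied.
Result: main true OR exception false → true.

Yes — lawful.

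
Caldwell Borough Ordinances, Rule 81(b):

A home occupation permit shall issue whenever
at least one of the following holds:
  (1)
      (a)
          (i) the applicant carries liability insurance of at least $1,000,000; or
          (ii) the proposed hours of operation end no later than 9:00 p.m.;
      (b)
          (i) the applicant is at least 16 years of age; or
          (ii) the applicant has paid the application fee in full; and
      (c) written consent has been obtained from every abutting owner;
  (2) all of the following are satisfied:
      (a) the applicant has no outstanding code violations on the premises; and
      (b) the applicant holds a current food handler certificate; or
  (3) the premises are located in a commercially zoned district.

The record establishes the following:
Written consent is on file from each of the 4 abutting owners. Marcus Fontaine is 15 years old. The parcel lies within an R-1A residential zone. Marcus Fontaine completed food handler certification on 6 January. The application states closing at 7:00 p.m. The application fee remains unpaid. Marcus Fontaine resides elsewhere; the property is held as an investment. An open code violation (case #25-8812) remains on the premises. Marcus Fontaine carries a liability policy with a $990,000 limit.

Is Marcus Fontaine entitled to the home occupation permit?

No — denied.

(i) insurance ≥ $1,000,000 — fails.
(ii) closes by 9 p.m. — met.
(a) = F OR T = true.
(i) age ≥ 16 — fails.
(ii) fee paid — fails.
(b): F OR F → false.
(c) all abutters consent — satisfied.
So (1) is not satisfied (T AND F AND T).
(a) no code violations — fails.
(b) food handler cert. — met.
(2) = F AND T = false.
(3) commercially zoned — fails.
So Overall is not satisfied (F OR F OR F).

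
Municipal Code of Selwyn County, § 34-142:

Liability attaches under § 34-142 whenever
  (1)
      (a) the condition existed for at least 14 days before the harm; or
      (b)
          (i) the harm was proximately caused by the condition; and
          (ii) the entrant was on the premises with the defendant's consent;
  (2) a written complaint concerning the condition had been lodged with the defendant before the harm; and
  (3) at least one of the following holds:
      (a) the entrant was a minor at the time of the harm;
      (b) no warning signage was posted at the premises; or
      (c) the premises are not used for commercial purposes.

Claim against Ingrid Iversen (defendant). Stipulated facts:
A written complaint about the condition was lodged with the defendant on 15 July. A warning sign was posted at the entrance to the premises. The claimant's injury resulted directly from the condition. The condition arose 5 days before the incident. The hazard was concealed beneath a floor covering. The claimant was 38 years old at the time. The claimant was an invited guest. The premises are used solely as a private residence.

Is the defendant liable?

Yes — liable.

(a) condition ≥14 days old — not met.
(i) proximate cause — met.
(ii) consent to enter — met.
(b) = T AND T = true.
(1) = F OR T = true.
(2) complaint lodged — holds.
(a) entrant a minor — fails.
(b) no signage posted — fails.
(c) not (commercial use) — holds.
(3): F OR F OR T → true.
So Overall is satisfied (T AND T AND T).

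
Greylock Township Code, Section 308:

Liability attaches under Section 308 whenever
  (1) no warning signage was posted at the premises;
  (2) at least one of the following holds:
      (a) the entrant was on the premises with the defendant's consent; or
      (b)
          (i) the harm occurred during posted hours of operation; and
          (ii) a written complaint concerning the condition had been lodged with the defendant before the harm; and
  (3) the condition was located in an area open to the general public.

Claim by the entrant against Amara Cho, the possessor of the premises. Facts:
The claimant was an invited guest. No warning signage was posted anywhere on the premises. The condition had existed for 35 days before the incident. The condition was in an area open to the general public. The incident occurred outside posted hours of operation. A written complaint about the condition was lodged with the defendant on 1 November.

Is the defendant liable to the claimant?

(1) no signage posted — satisfied.
(a) consent to enter — holds.
(i) during posted hours — fails.
(ii) complaint lodged — holds.
(b): F AND T → false.
So (2) is satisfied (T OR F).
(3) public area — satisfied.
Overall: T AND T AND T → true.

Yes — liable.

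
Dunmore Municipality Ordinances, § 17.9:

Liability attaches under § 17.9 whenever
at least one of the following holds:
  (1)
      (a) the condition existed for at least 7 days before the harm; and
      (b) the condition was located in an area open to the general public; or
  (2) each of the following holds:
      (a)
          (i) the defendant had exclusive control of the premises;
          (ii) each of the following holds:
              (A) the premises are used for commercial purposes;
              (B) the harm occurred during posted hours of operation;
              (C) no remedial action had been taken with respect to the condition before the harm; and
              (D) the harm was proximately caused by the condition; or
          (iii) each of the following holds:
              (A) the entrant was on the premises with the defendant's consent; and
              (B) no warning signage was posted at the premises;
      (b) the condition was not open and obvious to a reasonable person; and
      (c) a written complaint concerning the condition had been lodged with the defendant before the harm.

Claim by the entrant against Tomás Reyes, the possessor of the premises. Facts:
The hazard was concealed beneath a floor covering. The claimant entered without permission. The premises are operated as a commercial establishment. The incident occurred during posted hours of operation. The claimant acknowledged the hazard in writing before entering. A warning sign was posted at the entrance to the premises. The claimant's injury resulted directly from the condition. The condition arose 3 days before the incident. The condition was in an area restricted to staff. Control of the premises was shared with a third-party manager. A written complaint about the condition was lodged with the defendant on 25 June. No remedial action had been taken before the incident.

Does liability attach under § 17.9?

Yes — liable.

(a) condition ≥7 days old — fails.
(b) public area — not met.
So (1) is not satisfied (F AND F).
(i) exclusive control — fails.
(A) commercial use — met.
(B) during posted hours — met.
(C) no remedial action — met.
(D) proximate cause — holds.
(ii): T AND T AND T AND T → true.
(A) consent to enter — not satisfied.
(B) no signage posted — not met.
(iii): F AND F → false.
(a) = F OR T OR F = true.
(b) not open/obvious — holds.
(c) complaint lodged — holds.
So (2) is satisfied (T AND T AND T).
Overall = F OR T = true.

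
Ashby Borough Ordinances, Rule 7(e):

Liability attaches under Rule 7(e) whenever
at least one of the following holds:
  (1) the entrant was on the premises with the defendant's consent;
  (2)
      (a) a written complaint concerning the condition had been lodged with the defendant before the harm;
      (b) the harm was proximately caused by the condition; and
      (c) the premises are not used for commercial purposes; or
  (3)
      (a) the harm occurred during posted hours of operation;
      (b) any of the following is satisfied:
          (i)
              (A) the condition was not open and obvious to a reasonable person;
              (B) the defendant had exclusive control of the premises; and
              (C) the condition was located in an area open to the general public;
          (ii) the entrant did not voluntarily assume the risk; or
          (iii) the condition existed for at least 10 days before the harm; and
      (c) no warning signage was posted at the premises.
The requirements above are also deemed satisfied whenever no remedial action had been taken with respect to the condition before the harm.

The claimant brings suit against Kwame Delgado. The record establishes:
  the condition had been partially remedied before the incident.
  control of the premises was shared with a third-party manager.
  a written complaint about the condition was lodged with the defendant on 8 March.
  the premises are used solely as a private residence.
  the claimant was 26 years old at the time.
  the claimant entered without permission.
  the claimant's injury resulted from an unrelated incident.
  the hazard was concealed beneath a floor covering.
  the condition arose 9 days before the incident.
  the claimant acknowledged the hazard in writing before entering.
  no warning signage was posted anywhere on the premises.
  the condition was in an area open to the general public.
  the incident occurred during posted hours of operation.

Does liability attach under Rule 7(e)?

(1) consent to enter — not satisfied.
(a) complaint lodged — satisfied.
(b) proximate cause — fails.
(c) not (commercial use) — holds.
(2) = T AND F AND T = false.
(a) during posted hours — met.
(A) not open/obvious — satisfied.
(B) exclusive control — fails.
(C) public area — holds.
(i) = T AND F AND T = false.
(ii) no assumed risk — fails.
(iii) condition ≥10 days old — not satisfied.
(b) = F OR F OR F = false.
(c) no signage posted — met.
(3) = T AND F AND T = false.
Overall: F OR F OR F → false.
Exception (no remedial action) — not satisfied.
Result: main false OR exception false → false.

No — not liable.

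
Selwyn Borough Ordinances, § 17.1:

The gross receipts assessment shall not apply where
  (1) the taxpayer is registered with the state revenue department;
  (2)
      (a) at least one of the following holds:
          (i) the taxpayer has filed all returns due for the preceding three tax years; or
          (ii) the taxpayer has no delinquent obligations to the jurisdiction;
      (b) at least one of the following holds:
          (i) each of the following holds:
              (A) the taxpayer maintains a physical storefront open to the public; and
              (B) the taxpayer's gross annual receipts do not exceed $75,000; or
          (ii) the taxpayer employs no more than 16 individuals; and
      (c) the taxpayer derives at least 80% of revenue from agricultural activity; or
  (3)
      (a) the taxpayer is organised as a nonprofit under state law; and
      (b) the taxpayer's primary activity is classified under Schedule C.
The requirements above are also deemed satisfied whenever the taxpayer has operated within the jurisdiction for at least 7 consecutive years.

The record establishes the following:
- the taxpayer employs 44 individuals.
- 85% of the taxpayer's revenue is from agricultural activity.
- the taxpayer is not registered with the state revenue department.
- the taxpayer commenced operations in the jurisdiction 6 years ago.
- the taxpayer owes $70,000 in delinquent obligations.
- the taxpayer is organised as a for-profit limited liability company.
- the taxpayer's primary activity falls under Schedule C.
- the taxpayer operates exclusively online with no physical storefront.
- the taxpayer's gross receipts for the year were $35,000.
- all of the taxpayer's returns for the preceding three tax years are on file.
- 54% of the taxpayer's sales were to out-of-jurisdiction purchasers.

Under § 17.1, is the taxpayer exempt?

No — not exempt.

(1) state-registered — not satisfied.
(i) returns current — satisfied.
(ii) no delinquency — not met.
(a): T OR F → true.
(A) has storefront — fails.
(B) receipts ≤ $75,000 — met.
(i): F AND T → false.
(ii) ≤ 16 employees — not satisfied.
So (b) is not satisfied (F OR F).
(c) ≥80% agricultural — met.
So (2) is not satisfied (T AND F AND T).
(a) nonprofit — fails.
(b) Schedule C activity — satisfied.
So (3) is not satisfied (F AND T).
Overall = F OR F OR F = false.
Exception (≥ 7 yrs in jurisdiction) — not satisfied.
Result: main false OR exception false → false.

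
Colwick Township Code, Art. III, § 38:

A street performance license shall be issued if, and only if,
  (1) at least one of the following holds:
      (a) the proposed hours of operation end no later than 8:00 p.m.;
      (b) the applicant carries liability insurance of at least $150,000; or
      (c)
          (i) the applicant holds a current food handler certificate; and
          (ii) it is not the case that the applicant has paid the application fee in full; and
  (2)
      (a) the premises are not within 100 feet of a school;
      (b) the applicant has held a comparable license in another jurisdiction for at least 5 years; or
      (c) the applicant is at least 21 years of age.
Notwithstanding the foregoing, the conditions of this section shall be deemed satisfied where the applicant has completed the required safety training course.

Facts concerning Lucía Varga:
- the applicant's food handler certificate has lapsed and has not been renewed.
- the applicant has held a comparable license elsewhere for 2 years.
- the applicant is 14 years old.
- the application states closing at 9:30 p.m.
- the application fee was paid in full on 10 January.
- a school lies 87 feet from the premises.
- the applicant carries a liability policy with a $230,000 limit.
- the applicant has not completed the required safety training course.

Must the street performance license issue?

(a) closes by 8 p.m. — fails.
(b) insurance ≥ $150,000 — holds.
(i) food handler cert. — fails.
(ii) not (fee paid) — not satisfied.
(c) = F AND F = false.
So (1) is satisfied (F OR T OR F).
(a) ≥100 ft from school — fails.
(b) prior license ≥ 5 yr — not met.
(c) age ≥ 21 — not met.
(2) = F OR F OR F = false.
Overall = T AND F = false.
Exception (safety training) — not satisfied.
Result: main false OR exception false → false.

No — denied.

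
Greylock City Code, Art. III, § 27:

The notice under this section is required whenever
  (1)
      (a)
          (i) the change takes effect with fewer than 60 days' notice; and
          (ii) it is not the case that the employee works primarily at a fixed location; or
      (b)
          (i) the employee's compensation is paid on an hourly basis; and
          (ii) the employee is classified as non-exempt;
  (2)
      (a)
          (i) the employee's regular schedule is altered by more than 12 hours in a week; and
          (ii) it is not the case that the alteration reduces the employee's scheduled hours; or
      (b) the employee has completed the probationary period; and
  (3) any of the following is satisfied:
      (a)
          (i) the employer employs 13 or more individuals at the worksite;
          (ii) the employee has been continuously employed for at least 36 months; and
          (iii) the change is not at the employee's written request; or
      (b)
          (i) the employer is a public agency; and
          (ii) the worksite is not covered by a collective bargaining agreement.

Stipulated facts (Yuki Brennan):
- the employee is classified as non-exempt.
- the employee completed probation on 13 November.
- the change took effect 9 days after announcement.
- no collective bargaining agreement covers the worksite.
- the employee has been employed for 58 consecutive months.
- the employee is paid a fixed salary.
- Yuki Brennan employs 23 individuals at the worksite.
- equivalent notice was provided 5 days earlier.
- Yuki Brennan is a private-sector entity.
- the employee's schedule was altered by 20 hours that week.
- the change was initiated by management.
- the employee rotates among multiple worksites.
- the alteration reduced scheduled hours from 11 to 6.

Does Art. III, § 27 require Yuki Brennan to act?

Yes — required.

(i) < 60 days' notice — holds.
(ii) not (fixed location) — holds.
(a) = T AND T = true.
(i) hourly-paid — not satisfied.
(ii) non-exempt — holds.
So (b) is not satisfied (F AND T).
(1) = T OR F = true.
(i) schedule shift > 12h — holds.
(ii) not (hours reduced) — fails.
So (a) is not satisfied (T AND F).
(b) past probation — met.
So (2) is satisfied (F OR T).
(i) ≥ 13 at site — met.
(ii) tenure ≥ 36 mo. — holds.
(iii) not employee-requested — satisfied.
(a) = T AND T AND T = true.
(i) public agency — not satisfied.
(ii) no CBA — holds.
(b): F AND T → false.
(3) = T OR F = true.
So Overall is satisfied (T AND T AND T).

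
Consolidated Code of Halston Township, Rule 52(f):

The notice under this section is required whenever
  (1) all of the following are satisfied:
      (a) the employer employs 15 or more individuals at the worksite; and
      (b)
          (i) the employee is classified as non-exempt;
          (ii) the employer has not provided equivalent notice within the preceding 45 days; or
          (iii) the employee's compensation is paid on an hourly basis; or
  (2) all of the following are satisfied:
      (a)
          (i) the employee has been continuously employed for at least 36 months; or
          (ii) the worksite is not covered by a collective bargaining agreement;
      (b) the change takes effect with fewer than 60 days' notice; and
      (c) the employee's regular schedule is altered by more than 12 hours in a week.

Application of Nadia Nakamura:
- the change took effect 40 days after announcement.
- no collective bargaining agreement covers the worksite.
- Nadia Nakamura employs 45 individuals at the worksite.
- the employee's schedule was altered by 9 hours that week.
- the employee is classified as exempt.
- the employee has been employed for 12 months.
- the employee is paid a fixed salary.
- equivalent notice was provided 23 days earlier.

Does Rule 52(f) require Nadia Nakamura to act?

(a) ≥ 15 at site — met.
(i) non-exempt — not met.
(ii) no recent notice — fails.
(iii) hourly-paid — not satisfied.
(b): F OR F OR F → false.
So (1) is not satisfied (T AND F).
(i) tenure ≥ 36 mo. — not met.
(ii) no CBA — met.
So (a) is satisfied (F OR T).
(b) < 60 days' notice — holds.
(c) schedule shift > 12h — not satisfied.
So (2) is not satisfied (T AND T AND F).
Overall: F OR F → false.

No — not required.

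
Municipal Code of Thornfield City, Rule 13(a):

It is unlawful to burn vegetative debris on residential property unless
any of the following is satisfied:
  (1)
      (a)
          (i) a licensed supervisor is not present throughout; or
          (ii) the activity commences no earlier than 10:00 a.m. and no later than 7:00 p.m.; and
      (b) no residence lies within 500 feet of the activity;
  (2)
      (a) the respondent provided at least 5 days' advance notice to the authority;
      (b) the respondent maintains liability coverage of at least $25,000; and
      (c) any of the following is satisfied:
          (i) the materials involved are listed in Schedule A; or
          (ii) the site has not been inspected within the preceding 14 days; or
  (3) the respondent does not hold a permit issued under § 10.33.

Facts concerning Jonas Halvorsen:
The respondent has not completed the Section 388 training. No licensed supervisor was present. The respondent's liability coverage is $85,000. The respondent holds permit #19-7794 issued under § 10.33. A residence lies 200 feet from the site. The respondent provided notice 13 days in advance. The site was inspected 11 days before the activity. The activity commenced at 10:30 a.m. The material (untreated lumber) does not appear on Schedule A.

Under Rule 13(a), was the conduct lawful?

(i) not (supervisor present) — satisfied.
(ii) start within hours — met.
So (a) is satisfied (T OR T).
(b) no residence in 500 ft — not satisfied.
So (1) is not satisfied (T AND F).
(a) ≥5 days' notice — met.
(b) coverage ≥ $25,000 — satisfied.
(i) Schedule A material — not satisfied.
(ii) not (site inspected) — not satisfied.
(c) = F OR F = false.
(2) = T AND T AND F = false.
(3) not (holds permit) — not satisfied.
So Overall is not satisfied (F OR F OR F).

No — unlawful.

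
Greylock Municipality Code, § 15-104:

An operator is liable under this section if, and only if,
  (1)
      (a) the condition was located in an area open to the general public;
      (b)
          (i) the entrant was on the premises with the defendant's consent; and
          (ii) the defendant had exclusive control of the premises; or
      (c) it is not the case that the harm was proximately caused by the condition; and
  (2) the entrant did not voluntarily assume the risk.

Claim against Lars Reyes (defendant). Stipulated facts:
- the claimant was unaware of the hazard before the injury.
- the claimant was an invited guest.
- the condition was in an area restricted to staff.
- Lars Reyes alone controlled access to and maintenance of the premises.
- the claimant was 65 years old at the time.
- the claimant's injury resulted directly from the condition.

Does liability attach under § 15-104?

(a) public area — not met.
(i) consent to enter — holds.
(ii) exclusive control — satisfied.
(b): T AND T → true.
(c) not (proximate cause) — not satisfied.
(1) = F OR T OR F = true.
(2) no assumed risk — satisfied.
Overall: T AND T → true.

Yes — liable.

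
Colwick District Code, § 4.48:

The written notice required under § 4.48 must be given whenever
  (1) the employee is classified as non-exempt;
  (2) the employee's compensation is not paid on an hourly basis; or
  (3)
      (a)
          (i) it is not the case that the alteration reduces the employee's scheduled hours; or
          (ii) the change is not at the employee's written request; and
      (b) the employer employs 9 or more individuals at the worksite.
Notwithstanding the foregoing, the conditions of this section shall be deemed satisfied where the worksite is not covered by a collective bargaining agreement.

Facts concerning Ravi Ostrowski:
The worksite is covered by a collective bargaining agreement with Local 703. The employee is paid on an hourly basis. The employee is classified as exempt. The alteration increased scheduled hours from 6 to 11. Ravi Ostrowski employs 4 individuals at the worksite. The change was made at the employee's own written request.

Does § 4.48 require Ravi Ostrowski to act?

No — not required.

(1) non-exempt — not satisfied.
(2) not (hourly-paid) — not met.
(i) not (hours reduced) — met.
(ii) not employee-requested — not met.
So (a) is satisfied (T OR F).
(b) ≥ 9 at site — fails.
(3) = T AND F = false.
So Overall is not satisfied (F OR F OR F).
Exception (no CBA) — not satisfied.
Result: main false OR exception false → false.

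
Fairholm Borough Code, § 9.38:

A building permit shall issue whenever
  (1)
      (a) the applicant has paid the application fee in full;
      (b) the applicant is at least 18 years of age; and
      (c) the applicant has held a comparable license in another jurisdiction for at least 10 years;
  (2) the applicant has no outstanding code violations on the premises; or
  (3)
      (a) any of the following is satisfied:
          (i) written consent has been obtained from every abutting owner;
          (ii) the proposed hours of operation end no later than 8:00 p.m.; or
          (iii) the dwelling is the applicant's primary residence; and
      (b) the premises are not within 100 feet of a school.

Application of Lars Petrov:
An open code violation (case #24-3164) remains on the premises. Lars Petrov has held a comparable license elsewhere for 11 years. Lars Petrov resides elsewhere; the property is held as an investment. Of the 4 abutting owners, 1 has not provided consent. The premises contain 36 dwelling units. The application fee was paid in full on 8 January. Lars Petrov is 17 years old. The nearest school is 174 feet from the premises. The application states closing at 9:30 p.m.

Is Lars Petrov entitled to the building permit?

(a) fee paid — satisfied.
(b) age ≥ 18 — not satisfied.
(c) prior license ≥ 10 yr — satisfied.
So (1) is not satisfied (T AND F AND T).
(2) no code violations — not satisfied.
(i) all abutters consent — fails.
(ii) closes by 8 p.m. — not met.
(iii) primary residence — not satisfied.
(a) = F OR F OR F = false.
(b) ≥100 ft from school — holds.
(3) = F AND T = false.
Overall: F OR F OR F → false.

No — denied.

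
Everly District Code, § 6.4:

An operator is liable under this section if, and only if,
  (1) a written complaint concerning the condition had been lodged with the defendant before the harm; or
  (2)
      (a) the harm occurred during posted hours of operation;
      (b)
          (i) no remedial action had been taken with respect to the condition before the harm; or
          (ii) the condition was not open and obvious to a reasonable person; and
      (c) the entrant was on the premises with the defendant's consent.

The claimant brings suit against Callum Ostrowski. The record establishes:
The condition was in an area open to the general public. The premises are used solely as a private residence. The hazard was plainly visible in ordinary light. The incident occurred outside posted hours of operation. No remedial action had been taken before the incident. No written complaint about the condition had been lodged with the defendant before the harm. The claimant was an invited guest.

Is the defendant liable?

No — not liable.

(1) complaint lodged — not satisfied.
(a) during posted hours — not met.
(i) no remedial action — holds.
(ii) not open/obvious — not met.
(b): T OR F → true.
(c) consent to enter — holds.
(2) = F AND T AND T = false.
Overall = F OR F = false.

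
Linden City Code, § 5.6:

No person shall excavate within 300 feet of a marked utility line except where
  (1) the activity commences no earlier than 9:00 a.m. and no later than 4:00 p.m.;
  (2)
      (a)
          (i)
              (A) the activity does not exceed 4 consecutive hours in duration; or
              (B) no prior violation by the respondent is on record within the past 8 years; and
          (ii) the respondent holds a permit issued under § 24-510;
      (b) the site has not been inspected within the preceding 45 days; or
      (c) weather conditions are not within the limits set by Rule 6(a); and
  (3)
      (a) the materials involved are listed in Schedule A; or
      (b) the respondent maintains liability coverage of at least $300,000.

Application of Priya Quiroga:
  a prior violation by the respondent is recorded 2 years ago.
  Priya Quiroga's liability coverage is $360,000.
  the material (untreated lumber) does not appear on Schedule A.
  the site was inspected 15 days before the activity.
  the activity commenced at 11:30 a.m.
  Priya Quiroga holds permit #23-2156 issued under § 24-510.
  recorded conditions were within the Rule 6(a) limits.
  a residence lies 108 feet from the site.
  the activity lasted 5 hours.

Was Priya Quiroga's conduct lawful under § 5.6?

(1) start within hours — holds.
(A) ≤ 4 hrs duration — not satisfied.
(B) no prior violation — fails.
So (i) is not satisfied (F OR F).
(ii) holds permit — met.
(a): F AND T → false.
(b) not (site inspected) — not met.
(c) not (weather ok) — not satisfied.
(2): F OR F OR F → false.
(a) Schedule A material — not met.
(b) coverage ≥ $300,000 — holds.
So (3) is satisfied (F OR T).
Overall: T AND F AND T → false.

No — unlawful.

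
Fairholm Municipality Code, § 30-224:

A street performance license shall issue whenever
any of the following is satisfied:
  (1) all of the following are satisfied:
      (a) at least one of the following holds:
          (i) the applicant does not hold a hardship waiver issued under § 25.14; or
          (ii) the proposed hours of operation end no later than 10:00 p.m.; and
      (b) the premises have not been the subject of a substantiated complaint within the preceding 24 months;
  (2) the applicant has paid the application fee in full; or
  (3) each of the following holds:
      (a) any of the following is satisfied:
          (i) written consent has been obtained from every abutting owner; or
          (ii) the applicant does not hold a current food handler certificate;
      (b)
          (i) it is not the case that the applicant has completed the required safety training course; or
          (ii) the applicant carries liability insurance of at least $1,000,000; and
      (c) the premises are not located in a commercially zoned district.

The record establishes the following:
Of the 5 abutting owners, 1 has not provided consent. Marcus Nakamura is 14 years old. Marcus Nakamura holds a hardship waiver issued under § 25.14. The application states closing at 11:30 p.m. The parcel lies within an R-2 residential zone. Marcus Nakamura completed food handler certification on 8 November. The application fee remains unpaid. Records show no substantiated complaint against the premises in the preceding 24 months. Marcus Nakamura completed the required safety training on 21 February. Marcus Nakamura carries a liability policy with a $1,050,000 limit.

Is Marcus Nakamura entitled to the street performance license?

No — denied.

(i) not (hardship waiver) — not met.
(ii) closes by 10 p.m. — fails.
So (a) is not satisfied (F OR F).
(b) no complaint in 24 mo. — met.
So (1) is not satisfied (F AND T).
(2) fee paid — not satisfied.
(i) all abutters consent — fails.
(ii) not (food handler cert.) — fails.
(a): F OR F → false.
(i) not (safety training) — not satisfied.
(ii) insurance ≥ $1,000,000 — holds.
So (b) is satisfied (F OR T).
(c) not (commercially zoned) — holds.
(3) = F AND T AND T = false.
Overall: F OR F OR F → false.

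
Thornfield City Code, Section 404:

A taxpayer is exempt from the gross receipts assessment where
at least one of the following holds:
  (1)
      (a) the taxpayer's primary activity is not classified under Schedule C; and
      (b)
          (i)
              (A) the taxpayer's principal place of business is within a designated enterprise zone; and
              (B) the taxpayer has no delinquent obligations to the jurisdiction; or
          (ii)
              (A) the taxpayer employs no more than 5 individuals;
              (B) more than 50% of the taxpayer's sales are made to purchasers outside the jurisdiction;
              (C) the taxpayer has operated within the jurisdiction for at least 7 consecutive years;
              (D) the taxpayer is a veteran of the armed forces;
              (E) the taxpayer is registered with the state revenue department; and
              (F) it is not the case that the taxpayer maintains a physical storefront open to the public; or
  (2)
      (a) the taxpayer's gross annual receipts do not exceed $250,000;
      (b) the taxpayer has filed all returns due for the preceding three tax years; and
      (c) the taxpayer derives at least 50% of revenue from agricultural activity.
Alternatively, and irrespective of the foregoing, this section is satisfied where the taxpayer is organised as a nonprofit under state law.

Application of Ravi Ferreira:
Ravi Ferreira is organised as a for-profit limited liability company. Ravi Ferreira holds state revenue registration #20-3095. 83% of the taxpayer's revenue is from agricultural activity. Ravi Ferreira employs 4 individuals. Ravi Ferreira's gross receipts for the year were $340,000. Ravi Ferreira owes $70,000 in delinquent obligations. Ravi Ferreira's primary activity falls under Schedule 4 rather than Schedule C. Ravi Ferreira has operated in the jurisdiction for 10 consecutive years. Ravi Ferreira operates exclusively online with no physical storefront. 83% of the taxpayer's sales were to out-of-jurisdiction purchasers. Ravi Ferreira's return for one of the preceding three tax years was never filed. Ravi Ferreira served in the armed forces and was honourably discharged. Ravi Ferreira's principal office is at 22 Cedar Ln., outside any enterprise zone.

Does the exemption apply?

Yes — exempt.

(a) not (Schedule C activity) — satisfied.
(A) in enterprise zone — not satisfied.
(B) no delinquency — fails.
So (i) is not satisfied (F AND F).
(A) ≤ 5 employees — holds.
(B) >50% out-of-jur. sales — met.
(C) ≥ 7 yrs in jurisdiction — satisfied.
(D) veteran — holds.
(E) state-registered — met.
(F) not (has storefront) — met.
(ii): T AND T AND T AND T AND T AND T → true.
(b): F OR T → true.
(1): T AND T → true.
(a) receipts ≤ $250,000 — not met.
(b) returns current — not satisfied.
(c) ≥50% agricultural — satisfied.
(2): F AND F AND T → false.
So Overall is satisfied (T OR F).
Exception (nonprofit) — not satisfied.
Result: main true OR exception false → true.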